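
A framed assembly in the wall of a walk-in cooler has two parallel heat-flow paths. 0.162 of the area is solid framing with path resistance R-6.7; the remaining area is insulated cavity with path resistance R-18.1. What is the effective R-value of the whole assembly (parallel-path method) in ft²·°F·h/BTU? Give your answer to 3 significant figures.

14.2 ft²·°F·h/BTU

U_eff = 0.838/18.1 + 0.162/6.7 = 0.0463 + 0.02418 = 0.07048
R_eff = 1/U_eff = 14.19 ft²·°F·h/BTU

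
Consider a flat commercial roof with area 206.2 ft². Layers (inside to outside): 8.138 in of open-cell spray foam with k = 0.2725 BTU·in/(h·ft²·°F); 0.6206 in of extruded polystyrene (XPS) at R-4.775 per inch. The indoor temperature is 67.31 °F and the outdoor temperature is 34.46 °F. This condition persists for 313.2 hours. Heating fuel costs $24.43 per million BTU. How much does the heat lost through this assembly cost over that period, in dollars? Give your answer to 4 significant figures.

8.138/0.2725 = 29.864
0.6206 × 4.775 = 2.9634
R_total = 29.864 + 2.9634 = 32.828 ft²·°F·h/BTU
Q = 206.2 × (67.31 − 34.46) / 32.828 = 206.34 BTU/h
E = 206.34 × 313.2 = 64626 BTU
Cost = 64626/10⁶ × 24.43 = $1.5788

1.579 dollars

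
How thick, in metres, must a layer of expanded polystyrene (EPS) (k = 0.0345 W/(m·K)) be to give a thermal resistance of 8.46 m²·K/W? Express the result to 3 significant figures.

0.292 m

L = R·k = 8.46 × 0.0345 = 0.2919 m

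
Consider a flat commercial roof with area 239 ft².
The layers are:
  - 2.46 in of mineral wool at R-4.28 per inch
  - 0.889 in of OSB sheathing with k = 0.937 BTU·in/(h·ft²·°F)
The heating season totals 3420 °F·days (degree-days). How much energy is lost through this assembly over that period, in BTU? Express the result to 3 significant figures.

1710000 BTU

2.46 × 4.28 = 10.53
0.889/0.937 = 0.9488
R_total = 10.53 + 0.9488 = 11.48 ft²·°F·h/BTU
E = A × HDD × 24 / R = 239 × 3420 × 24 / 11.48 = 1709000 BTU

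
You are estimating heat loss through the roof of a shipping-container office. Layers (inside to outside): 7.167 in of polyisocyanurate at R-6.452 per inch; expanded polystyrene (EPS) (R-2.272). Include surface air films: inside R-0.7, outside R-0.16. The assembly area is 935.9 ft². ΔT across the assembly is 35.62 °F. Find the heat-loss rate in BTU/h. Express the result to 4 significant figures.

675.2 BTU/h

7.167 × 6.452 = 46.241
R_total = 0.7 + 46.241 + 2.272 + 0.16 = 49.373 ft²·°F·h/BTU
Q = A·ΔT/R = 935.9 × 35.62 / 49.373 = 675.2 BTU/h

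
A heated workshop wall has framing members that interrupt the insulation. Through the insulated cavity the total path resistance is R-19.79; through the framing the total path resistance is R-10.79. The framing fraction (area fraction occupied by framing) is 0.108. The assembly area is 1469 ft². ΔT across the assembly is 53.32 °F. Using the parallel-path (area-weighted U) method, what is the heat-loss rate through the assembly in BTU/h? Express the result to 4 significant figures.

4314 BTU/h

U_eff = 0.892/19.79 + 0.108/10.79 = 0.045073 + 0.010009 = 0.055083
R_eff = 1/U_eff = 18.155 ft²·°F·h/BTU
Q = 1469 × 53.32 / 18.155 = 4314.5 BTU/h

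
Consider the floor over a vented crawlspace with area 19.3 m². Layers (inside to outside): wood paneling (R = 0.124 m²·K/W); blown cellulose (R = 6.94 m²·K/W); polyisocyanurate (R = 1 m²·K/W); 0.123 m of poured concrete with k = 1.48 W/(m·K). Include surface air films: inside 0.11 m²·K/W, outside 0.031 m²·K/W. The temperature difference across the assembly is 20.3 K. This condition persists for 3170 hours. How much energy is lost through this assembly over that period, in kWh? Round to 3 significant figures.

0.123/1.48 = 0.08311
R_total = 0.11 + 0.124 + 6.94 + 1 + 0.08311 + 0.031 = 8.288 m²·K/W
Q = 19.3 × 20.3 / 8.288 = 47.27 W
E = 47.27 W × 3170 h / 1000 = 149.9 kWh

150 kWh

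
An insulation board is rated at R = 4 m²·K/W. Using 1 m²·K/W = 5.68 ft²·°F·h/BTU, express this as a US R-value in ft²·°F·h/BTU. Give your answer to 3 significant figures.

22.7 ft²·°F·h/BTU

R_US = 4 × 5.68 = 22.72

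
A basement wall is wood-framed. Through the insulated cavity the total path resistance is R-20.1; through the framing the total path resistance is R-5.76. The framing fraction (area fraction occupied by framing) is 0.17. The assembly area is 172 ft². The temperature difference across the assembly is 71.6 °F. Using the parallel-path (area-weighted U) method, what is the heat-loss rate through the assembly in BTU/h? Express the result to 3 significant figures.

872 BTU/h

U_eff = 0.83/20.1 + 0.17/5.76 = 0.04129 + 0.02951 = 0.07081
R_eff = 1/U_eff = 14.12 ft²·°F·h/BTU
Q = 172 × 71.6 / 14.12 = 872 BTU/h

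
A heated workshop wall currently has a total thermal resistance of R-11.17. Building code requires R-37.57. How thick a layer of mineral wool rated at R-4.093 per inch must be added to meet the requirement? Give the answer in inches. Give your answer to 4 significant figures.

ΔR = 37.57 − 11.17 = 26.4 ft²·°F·h/BTU
L = ΔR / (R/in) = 26.4/4.093 = 6.45 in

6.450 in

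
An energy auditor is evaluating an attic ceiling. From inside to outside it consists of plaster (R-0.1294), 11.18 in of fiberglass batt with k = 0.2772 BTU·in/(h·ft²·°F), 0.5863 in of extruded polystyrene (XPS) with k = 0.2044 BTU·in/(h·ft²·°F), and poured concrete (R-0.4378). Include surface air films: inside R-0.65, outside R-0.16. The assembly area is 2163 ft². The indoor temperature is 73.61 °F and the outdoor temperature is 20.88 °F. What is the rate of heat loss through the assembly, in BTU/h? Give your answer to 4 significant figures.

11.18/0.2772 = 40.332
0.5863/0.2044 = 2.8684
R_total = 0.65 + 0.1294 + 40.332 + 2.8684 + 0.4378 + 0.16 = 44.577 ft²·°F·h/BTU
Q = A·ΔT/R = 2163 × (73.61 − 20.88) / 44.577 = 2558.6 BTU/h

2559 BTU/h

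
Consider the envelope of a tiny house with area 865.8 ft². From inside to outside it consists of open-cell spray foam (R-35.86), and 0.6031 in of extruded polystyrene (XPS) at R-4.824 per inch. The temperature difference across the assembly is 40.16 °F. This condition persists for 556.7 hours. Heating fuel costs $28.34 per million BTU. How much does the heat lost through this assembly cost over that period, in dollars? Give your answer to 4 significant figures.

14.15 dollars

0.6031 × 4.824 = 2.9094
R_total = 35.86 + 2.9094 = 38.769 ft²·°F·h/BTU
Q = 865.8 × 40.16 / 38.769 = 896.86 BTU/h
E = 896.86 × 556.7 = 499280 BTU
Cost = 499280/10⁶ × 28.34 = $14.15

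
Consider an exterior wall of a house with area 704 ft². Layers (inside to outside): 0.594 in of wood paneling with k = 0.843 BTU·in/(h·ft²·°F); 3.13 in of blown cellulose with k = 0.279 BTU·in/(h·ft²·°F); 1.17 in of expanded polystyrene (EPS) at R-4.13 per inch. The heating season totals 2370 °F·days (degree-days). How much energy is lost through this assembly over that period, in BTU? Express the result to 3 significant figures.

2390000 BTU

0.594/0.843 = 0.7046
3.13/0.279 = 11.22
1.17 × 4.13 = 4.832
R_total = 0.7046 + 11.22 + 4.832 = 16.76 ft²·°F·h/BTU
E = A × HDD × 24 / R = 704 × 2370 × 24 / 16.76 = 2390000 BTU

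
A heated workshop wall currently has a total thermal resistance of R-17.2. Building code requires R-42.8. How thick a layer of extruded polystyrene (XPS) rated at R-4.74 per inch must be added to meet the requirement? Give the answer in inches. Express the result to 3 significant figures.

ΔR = 42.8 − 17.2 = 25.6 ft²·°F·h/BTU
L = ΔR / (R/in) = 25.6/4.74 = 5.401 in

5.40 in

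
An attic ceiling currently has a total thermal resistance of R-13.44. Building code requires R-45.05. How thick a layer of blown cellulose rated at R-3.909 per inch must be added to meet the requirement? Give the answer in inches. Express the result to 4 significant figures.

8.086 in

ΔR = 45.05 − 13.44 = 31.61 ft²·°F·h/BTU
L = ΔR / (R/in) = 31.61/3.909 = 8.0865 in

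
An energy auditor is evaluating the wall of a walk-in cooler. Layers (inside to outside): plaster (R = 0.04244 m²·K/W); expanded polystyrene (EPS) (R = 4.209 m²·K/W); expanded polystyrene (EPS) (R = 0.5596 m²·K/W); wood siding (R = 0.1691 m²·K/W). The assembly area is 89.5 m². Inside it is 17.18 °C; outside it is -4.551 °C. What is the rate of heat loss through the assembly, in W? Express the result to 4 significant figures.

R_total = 0.04244 + 4.209 + 0.5596 + 0.1691 = 4.9801 m²·K/W
Q = A·ΔT/R = 89.5 × (17.18 − (-4.551)) / 4.9801 = 390.54 W

390.5 W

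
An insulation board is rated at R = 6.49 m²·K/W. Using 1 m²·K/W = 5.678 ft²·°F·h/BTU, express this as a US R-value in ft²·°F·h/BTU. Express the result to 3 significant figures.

R_US = 6.49 × 5.678 = 36.85

36.9 ft²·°F·h/BTU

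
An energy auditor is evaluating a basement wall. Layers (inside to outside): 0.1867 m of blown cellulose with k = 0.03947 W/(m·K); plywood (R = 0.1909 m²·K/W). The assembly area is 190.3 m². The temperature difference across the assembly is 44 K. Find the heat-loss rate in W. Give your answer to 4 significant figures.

1701 W

0.1867/0.03947 = 4.7302
R_total = 4.7302 + 0.1909 = 4.9211 m²·K/W
Q = A·ΔT/R = 190.3 × 44 / 4.9211 = 1701.5 W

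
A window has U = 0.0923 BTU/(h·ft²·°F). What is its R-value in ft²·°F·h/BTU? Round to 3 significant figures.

10.8 ft²·°F·h/BTU

R = 1/U = 1/0.0923 = 10.83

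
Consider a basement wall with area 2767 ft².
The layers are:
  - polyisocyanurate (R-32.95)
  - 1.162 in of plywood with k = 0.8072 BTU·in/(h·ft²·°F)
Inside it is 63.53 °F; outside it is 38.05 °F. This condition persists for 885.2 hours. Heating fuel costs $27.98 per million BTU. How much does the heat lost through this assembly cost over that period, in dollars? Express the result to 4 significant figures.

1.162/0.8072 = 1.4395
R_total = 32.95 + 1.4395 = 34.39 ft²·°F·h/BTU
Q = 2767 × (63.53 − 38.05) / 34.39 = 2050.1 BTU/h
E = 2050.1 × 885.2 = 1814800 BTU
Cost = 1814800/10⁶ × 27.98 = $50.777

50.78 dollars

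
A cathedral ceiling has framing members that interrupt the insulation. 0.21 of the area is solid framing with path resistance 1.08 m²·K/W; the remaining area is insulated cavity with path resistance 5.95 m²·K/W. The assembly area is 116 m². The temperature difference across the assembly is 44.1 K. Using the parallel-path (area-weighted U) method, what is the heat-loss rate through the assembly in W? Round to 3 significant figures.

U_eff = 0.79/5.95 + 0.21/1.08 = 0.1328 + 0.1944 = 0.3272
R_eff = 1/U_eff = 3.056 m²·K/W
Q = 116 × 44.1 / 3.056 = 1674 W

1670 W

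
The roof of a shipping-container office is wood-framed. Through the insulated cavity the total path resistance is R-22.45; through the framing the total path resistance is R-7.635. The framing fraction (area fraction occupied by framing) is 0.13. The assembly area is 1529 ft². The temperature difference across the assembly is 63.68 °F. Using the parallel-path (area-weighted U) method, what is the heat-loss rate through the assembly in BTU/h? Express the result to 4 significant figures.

U_eff = 0.87/22.45 + 0.13/7.635 = 0.038753 + 0.017027 = 0.05578
R_eff = 1/U_eff = 17.928 ft²·°F·h/BTU
Q = 1529 × 63.68 / 17.928 = 5431.1 BTU/h

5431 BTU/h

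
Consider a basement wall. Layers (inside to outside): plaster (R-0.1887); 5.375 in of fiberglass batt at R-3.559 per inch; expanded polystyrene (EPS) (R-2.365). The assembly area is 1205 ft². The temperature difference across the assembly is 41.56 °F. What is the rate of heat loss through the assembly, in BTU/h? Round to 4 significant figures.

2310 BTU/h

5.375 × 3.559 = 19.13
R_total = 0.1887 + 19.13 + 2.365 = 21.683 ft²·°F·h/BTU
Q = A·ΔT/R = 1205 × 41.56 / 21.683 = 2309.6 BTU/h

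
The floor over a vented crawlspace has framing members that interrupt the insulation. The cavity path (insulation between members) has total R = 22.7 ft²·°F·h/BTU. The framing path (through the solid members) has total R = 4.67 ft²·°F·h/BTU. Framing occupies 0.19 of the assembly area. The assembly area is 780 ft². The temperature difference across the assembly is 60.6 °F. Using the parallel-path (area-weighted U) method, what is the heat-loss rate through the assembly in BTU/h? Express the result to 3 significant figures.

U_eff = 0.81/22.7 + 0.19/4.67 = 0.03568 + 0.04069 = 0.07637
R_eff = 1/U_eff = 13.09 ft²·°F·h/BTU
Q = 780 × 60.6 / 13.09 = 3610 BTU/h

3610 BTU/h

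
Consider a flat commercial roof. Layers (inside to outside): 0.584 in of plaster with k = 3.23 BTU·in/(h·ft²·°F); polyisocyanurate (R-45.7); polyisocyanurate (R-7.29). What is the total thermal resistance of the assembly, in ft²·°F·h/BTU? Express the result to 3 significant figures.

53.2 ft²·°F·h/BTU

0.584/3.23 = 0.1808
R_total = 0.1808 + 45.7 + 7.29 = 53.17 ft²·°F·h/BTU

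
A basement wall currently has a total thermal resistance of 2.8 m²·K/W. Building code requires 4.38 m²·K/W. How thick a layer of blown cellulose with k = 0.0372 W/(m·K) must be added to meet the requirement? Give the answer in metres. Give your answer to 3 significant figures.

0.0588 m

ΔR = 4.38 − 2.8 = 1.58 m²·K/W
L = ΔR × k = 1.58 × 0.0372 = 0.05878 m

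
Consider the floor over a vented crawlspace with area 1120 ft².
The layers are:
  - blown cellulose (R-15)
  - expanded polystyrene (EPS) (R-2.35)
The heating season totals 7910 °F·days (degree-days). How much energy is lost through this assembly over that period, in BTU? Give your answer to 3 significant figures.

12300000 BTU

R_total = 15 + 2.35 = 17.35 ft²·°F·h/BTU
E = A × HDD × 24 / R = 1120 × 7910 × 24 / 17.35 = 12250000 BTU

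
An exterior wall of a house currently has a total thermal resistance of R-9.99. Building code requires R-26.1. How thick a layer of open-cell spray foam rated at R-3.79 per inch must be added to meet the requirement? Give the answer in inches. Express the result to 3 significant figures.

4.25 in

ΔR = 26.1 − 9.99 = 16.11 ft²·°F·h/BTU
L = ΔR / (R/in) = 16.11/3.79 = 4.251 in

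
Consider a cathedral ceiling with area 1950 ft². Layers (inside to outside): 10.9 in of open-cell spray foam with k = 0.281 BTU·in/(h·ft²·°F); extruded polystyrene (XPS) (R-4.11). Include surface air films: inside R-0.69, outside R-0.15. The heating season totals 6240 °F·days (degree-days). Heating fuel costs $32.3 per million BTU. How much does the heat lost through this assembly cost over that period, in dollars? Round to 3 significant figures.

10.9/0.281 = 38.79
R_total = 0.69 + 38.79 + 4.11 + 0.15 = 43.74 ft²·°F·h/BTU
E = A × HDD × 24 / R = 1950 × 6240 × 24 / 43.74 = 6677000 BTU
Cost = 6677000/10⁶ × 32.3 = $215.7

216 dollars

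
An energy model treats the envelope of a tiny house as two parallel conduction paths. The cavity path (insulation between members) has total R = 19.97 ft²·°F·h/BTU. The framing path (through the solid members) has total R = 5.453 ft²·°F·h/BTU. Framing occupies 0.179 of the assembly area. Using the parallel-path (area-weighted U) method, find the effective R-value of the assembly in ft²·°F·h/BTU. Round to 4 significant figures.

U_eff = 0.821/19.97 + 0.179/5.453 = 0.041112 + 0.032826 = 0.073938
R_eff = 1/U_eff = 13.525 ft²·°F·h/BTU

13.52 ft²·°F·h/BTU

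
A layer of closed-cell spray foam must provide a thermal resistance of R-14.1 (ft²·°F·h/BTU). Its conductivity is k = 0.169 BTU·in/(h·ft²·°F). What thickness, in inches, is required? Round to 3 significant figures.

2.38 in

L = R × k = 14.1 × 0.169 = 2.383 in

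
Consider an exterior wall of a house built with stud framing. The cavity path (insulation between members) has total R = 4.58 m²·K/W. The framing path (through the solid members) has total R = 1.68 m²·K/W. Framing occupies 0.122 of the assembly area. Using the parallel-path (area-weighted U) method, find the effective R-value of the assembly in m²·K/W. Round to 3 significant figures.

3.78 m²·K/W

U_eff = 0.878/4.58 + 0.122/1.68 = 0.1917 + 0.07262 = 0.2643
R_eff = 1/U_eff = 3.783 m²·K/W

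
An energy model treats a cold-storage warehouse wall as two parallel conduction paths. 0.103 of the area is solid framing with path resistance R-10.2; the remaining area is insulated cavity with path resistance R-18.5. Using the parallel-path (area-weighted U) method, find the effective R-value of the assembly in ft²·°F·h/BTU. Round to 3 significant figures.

U_eff = 0.897/18.5 + 0.103/10.2 = 0.04849 + 0.0101 = 0.05858
R_eff = 1/U_eff = 17.07 ft²·°F·h/BTU

17.1 ft²·°F·h/BTU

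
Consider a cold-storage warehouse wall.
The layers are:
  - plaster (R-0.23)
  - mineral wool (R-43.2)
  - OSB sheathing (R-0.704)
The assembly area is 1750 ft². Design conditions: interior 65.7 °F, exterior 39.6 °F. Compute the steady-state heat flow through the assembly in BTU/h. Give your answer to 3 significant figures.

R_total = 0.23 + 43.2 + 0.704 = 44.13 ft²·°F·h/BTU
Q = A·ΔT/R = 1750 × (65.7 − 39.6) / 44.13 = 1035 BTU/h

1030 BTU/h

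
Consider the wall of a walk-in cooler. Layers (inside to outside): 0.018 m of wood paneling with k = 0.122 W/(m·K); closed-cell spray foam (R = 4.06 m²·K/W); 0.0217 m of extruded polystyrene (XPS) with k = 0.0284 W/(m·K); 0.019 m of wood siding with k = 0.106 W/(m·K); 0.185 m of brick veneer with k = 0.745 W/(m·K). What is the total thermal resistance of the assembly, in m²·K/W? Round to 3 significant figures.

0.018/0.122 = 0.1475
0.0217/0.0284 = 0.7641
0.019/0.106 = 0.1792
0.185/0.745 = 0.2483
R_total = 0.1475 + 4.06 + 0.7641 + 0.1792 + 0.2483 = 5.399 m²·K/W

5.40 m²·K/W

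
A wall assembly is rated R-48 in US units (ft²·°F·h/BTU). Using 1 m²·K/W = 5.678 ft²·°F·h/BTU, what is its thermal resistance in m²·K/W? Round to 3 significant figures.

R_SI = 48/5.678 = 8.454

8.45 m²·K/W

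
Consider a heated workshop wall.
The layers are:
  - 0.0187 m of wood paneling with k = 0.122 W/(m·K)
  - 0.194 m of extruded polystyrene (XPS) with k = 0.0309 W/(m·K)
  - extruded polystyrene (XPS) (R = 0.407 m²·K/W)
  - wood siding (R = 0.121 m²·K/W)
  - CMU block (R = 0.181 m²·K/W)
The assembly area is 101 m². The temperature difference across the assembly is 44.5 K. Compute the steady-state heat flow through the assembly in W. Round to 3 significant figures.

629 W

0.0187/0.122 = 0.1533
0.194/0.0309 = 6.278
R_total = 0.1533 + 6.278 + 0.407 + 0.121 + 0.181 = 7.141 m²·K/W
Q = A·ΔT/R = 101 × 44.5 / 7.141 = 629.4 W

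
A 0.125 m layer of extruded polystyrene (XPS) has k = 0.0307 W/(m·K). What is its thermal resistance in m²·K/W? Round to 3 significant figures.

4.07 m²·K/W

R = L/k = 0.125/0.0307 = 4.072 m²·K/W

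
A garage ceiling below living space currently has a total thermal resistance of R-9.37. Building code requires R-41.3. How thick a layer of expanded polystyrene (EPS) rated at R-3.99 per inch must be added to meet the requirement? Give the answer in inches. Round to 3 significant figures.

8.00 in

ΔR = 41.3 − 9.37 = 31.93 ft²·°F·h/BTU
L = ΔR / (R/in) = 31.93/3.99 = 8.003 in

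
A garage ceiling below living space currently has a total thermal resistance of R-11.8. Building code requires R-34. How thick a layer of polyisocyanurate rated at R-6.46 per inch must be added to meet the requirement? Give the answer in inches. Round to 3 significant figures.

3.44 in

ΔR = 34 − 11.8 = 22.2 ft²·°F·h/BTU
L = ΔR / (R/in) = 22.2/6.46 = 3.437 in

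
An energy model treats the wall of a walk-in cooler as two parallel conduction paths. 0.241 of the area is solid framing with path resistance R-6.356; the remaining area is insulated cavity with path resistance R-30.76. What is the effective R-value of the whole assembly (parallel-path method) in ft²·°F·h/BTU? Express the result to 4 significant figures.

15.98 ft²·°F·h/BTU

U_eff = 0.759/30.76 + 0.241/6.356 = 0.024675 + 0.037917 = 0.062592
R_eff = 1/U_eff = 15.977 ft²·°F·h/BTU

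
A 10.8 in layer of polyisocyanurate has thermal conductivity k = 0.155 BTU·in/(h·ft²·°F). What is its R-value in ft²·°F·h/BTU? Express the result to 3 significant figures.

R = L/k = 10.8/0.155 = 69.68 ft²·°F·h/BTU

69.7 ft²·°F·h/BTU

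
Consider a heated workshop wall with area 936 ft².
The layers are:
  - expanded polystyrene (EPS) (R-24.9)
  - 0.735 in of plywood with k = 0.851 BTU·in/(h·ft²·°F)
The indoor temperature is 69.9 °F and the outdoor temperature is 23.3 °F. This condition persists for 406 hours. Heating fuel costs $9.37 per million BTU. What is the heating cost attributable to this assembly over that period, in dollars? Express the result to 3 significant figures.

0.735/0.851 = 0.8637
R_total = 24.9 + 0.8637 = 25.76 ft²·°F·h/BTU
Q = 936 × (69.9 − 23.3) / 25.76 = 1693 BTU/h
E = 1693 × 406 = 687400 BTU
Cost = 687400/10⁶ × 9.37 = $6.44

6.44 dollars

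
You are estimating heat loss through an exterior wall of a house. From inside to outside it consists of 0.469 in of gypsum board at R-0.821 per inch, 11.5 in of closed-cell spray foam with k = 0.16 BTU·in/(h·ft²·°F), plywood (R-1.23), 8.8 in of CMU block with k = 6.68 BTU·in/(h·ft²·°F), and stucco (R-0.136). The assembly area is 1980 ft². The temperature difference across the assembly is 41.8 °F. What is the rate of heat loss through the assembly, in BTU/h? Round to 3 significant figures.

0.469 × 0.821 = 0.385
11.5/0.16 = 71.88
8.8/6.68 = 1.317
R_total = 0.385 + 71.88 + 1.23 + 1.317 + 0.136 = 74.94 ft²·°F·h/BTU
Q = A·ΔT/R = 1980 × 41.8 / 74.94 = 1104 BTU/h

1100 BTU/h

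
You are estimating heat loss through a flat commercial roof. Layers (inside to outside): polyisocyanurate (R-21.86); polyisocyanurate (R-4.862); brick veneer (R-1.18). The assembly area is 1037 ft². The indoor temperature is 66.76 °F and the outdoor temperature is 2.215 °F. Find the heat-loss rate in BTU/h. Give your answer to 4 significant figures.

R_total = 21.86 + 4.862 + 1.18 = 27.902 ft²·°F·h/BTU
Q = A·ΔT/R = 1037 × (66.76 − 2.215) / 27.902 = 2398.9 BTU/h

2399 BTU/h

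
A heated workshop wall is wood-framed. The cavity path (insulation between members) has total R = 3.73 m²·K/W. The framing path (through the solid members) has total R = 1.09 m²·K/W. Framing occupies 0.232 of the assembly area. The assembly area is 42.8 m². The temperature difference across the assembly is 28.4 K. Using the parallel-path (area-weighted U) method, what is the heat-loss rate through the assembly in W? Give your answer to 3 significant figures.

509 W

U_eff = 0.768/3.73 + 0.232/1.09 = 0.2059 + 0.2128 = 0.4187
R_eff = 1/U_eff = 2.388 m²·K/W
Q = 42.8 × 28.4 / 2.388 = 509 W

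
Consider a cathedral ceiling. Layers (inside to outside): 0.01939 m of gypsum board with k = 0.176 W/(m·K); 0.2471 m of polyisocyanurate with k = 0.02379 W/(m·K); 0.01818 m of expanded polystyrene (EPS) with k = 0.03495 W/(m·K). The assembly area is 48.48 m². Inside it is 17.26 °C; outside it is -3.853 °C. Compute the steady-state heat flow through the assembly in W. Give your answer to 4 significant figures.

0.01939/0.176 = 0.11017
0.2471/0.02379 = 10.387
0.01818/0.03495 = 0.52017
R_total = 0.11017 + 10.387 + 0.52017 = 11.017 m²·K/W
Q = A·ΔT/R = 48.48 × (17.26 − (-3.853)) / 11.017 = 92.907 W

92.91 W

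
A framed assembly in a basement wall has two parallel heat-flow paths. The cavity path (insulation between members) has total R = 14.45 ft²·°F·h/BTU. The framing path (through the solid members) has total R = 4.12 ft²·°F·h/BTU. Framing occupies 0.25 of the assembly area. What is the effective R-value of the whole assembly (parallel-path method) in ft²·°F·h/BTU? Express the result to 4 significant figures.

U_eff = 0.75/14.45 + 0.25/4.12 = 0.051903 + 0.06068 = 0.11258
R_eff = 1/U_eff = 8.8824 ft²·°F·h/BTU

8.882 ft²·°F·h/BTU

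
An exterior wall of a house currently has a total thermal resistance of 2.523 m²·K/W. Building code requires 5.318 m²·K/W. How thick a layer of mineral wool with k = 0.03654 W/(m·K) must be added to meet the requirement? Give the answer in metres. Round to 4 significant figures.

0.1021 m

ΔR = 5.318 − 2.523 = 2.795 m²·K/W
L = ΔR × k = 2.795 × 0.03654 = 0.10213 m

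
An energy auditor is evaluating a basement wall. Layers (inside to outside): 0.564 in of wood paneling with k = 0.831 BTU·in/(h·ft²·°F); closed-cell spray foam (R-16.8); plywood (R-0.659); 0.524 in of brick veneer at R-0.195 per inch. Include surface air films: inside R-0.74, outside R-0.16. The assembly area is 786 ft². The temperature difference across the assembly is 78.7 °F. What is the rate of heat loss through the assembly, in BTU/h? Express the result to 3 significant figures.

3230 BTU/h

0.564/0.831 = 0.6787
0.524 × 0.195 = 0.1022
R_total = 0.74 + 0.6787 + 16.8 + 0.659 + 0.1022 + 0.16 = 19.14 ft²·°F·h/BTU
Q = A·ΔT/R = 786 × 78.7 / 19.14 = 3232 BTU/h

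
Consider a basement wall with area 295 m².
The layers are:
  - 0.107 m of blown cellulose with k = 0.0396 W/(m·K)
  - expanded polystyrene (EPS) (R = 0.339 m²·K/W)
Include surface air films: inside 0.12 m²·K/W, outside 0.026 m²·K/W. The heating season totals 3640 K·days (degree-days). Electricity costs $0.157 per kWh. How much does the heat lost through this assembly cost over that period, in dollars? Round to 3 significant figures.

0.107/0.0396 = 2.702
R_total = 0.12 + 2.702 + 0.339 + 0.026 = 3.187 m²·K/W
E = A × HDD × 24 / R / 1000 = 295 × 3640 × 24 / 3.187 / 1000 = 8086 kWh
Cost = 8086 × 0.157 = $1270

1270 dollars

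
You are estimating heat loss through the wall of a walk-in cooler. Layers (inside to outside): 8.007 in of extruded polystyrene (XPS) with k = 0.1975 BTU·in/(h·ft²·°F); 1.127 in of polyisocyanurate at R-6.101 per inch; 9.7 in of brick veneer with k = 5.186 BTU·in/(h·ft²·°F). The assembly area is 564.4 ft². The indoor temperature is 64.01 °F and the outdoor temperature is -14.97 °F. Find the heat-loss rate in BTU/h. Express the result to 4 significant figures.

8.007/0.1975 = 40.542
1.127 × 6.101 = 6.8758
9.7/5.186 = 1.8704
R_total = 40.542 + 6.8758 + 1.8704 = 49.288 ft²·°F·h/BTU
Q = A·ΔT/R = 564.4 × (64.01 − (-14.97)) / 49.288 = 904.4 BTU/h

904.4 BTU/h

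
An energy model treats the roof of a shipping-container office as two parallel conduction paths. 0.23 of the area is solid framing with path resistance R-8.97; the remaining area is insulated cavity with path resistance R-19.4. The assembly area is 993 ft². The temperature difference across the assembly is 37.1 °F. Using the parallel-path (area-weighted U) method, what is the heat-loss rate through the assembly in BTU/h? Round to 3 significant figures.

2410 BTU/h

U_eff = 0.77/19.4 + 0.23/8.97 = 0.03969 + 0.02564 = 0.06533
R_eff = 1/U_eff = 15.31 ft²·°F·h/BTU
Q = 993 × 37.1 / 15.31 = 2407 BTU/h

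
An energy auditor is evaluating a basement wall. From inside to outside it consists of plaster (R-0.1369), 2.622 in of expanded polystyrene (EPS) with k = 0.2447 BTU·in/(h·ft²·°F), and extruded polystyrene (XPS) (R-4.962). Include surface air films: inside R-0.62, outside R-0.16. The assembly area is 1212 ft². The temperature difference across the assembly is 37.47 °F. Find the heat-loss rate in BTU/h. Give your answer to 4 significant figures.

2.622/0.2447 = 10.715
R_total = 0.62 + 0.1369 + 10.715 + 4.962 + 0.16 = 16.594 ft²·°F·h/BTU
Q = A·ΔT/R = 1212 × 37.47 / 16.594 = 2736.7 BTU/h

2737 BTU/h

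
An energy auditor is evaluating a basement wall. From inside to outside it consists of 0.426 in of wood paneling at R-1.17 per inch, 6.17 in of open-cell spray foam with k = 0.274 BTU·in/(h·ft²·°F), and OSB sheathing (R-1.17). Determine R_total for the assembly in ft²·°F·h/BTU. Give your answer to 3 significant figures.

24.2 ft²·°F·h/BTU

0.426 × 1.17 = 0.4984
6.17/0.274 = 22.52
R_total = 0.4984 + 22.52 + 1.17 = 24.19 ft²·°F·h/BTU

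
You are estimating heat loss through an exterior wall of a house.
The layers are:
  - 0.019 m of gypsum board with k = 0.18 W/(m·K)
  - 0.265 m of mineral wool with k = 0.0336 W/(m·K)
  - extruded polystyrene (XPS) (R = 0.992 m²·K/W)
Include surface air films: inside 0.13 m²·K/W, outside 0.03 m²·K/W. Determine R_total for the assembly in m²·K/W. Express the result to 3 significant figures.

0.019/0.18 = 0.1056
0.265/0.0336 = 7.887
R_total = 0.13 + 0.1056 + 7.887 + 0.992 + 0.03 = 9.144 m²·K/W

9.14 m²·K/W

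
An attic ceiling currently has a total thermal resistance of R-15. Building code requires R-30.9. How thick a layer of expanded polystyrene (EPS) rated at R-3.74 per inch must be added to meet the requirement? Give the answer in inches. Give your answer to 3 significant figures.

ΔR = 30.9 − 15 = 15.9 ft²·°F·h/BTU
L = ΔR / (R/in) = 15.9/3.74 = 4.251 in

4.25 in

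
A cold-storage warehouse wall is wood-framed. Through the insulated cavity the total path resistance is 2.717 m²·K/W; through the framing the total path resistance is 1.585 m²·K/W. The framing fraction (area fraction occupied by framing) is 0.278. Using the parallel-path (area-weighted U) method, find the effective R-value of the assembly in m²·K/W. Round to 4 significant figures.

U_eff = 0.722/2.717 + 0.278/1.585 = 0.26573 + 0.17539 = 0.44113
R_eff = 1/U_eff = 2.2669 m²·K/W

2.267 m²·K/W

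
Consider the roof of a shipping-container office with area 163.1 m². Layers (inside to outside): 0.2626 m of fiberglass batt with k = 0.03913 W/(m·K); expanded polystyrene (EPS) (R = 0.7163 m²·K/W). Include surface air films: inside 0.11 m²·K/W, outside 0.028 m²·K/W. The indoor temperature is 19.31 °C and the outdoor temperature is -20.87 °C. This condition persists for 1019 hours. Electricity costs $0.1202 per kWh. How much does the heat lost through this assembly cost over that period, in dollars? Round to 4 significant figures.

106.1 dollars

0.2626/0.03913 = 6.711
R_total = 0.11 + 6.711 + 0.7163 + 0.028 = 7.5653 m²·K/W
Q = 163.1 × (19.31 − (-20.87)) / 7.5653 = 866.24 W
E = 866.24 W × 1019 h / 1000 = 882.7 kWh
Cost = 882.7 × 0.1202 = $106.1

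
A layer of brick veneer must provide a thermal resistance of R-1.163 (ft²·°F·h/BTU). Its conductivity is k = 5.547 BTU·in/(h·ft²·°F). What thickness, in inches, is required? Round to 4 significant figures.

6.451 in

L = R × k = 1.163 × 5.547 = 6.4512 in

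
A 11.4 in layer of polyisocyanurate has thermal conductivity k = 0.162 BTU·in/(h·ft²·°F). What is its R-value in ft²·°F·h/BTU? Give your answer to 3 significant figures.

R = L/k = 11.4/0.162 = 70.37 ft²·°F·h/BTU

70.4 ft²·°F·h/BTU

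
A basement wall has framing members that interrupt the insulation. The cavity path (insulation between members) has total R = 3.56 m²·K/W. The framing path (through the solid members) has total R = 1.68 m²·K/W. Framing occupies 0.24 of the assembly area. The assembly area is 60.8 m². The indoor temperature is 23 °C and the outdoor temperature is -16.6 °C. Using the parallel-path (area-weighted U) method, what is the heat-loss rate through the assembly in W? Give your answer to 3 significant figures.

858 W

U_eff = 0.76/3.56 + 0.24/1.68 = 0.2135 + 0.1429 = 0.3563
R_eff = 1/U_eff = 2.806 m²·K/W
Q = 60.8 × (23 − (-16.6)) / 2.806 = 858 W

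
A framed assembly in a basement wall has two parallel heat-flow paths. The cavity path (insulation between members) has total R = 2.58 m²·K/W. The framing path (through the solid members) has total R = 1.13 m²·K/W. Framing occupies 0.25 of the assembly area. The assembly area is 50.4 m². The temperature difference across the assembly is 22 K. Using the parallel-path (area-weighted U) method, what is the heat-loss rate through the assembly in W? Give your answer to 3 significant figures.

568 W

U_eff = 0.75/2.58 + 0.25/1.13 = 0.2907 + 0.2212 = 0.5119
R_eff = 1/U_eff = 1.953 m²·K/W
Q = 50.4 × 22 / 1.953 = 567.6 W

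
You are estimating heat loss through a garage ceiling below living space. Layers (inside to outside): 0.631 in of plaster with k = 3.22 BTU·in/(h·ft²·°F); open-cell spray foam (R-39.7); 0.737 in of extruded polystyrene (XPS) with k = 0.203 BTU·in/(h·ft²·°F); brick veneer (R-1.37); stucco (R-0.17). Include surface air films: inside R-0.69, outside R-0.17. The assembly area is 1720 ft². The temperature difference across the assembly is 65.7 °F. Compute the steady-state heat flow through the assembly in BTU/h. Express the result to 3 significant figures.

2460 BTU/h

0.631/3.22 = 0.196
0.737/0.203 = 3.631
R_total = 0.69 + 0.196 + 39.7 + 3.631 + 1.37 + 0.17 + 0.17 = 45.93 ft²·°F·h/BTU
Q = A·ΔT/R = 1720 × 65.7 / 45.93 = 2461 BTU/h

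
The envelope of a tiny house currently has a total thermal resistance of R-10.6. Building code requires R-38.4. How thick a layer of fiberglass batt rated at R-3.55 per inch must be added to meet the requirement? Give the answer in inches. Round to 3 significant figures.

7.83 in

ΔR = 38.4 − 10.6 = 27.8 ft²·°F·h/BTU
L = ΔR / (R/in) = 27.8/3.55 = 7.831 in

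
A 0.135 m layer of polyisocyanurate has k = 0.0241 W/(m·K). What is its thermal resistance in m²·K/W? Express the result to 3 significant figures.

5.60 m²·K/W

R = L/k = 0.135/0.0241 = 5.602 m²·K/W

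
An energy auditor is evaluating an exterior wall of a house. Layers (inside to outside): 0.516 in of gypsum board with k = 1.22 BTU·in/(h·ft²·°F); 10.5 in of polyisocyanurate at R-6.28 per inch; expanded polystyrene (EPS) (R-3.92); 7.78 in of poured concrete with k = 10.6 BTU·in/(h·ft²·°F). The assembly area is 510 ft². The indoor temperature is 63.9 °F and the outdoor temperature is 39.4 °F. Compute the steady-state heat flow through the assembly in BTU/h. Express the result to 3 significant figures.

176 BTU/h

0.516/1.22 = 0.423
10.5 × 6.28 = 65.94
7.78/10.6 = 0.734
R_total = 0.423 + 65.94 + 3.92 + 0.734 = 71.02 ft²·°F·h/BTU
Q = A·ΔT/R = 510 × (63.9 − 39.4) / 71.02 = 175.9 BTU/h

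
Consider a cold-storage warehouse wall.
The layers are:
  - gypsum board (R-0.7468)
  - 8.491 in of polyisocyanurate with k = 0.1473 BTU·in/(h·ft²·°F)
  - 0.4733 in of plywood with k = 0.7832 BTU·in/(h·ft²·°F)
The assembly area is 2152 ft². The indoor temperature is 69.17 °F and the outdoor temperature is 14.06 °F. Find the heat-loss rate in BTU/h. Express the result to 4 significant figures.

8.491/0.1473 = 57.644
0.4733/0.7832 = 0.60432
R_total = 0.7468 + 57.644 + 0.60432 = 58.995 ft²·°F·h/BTU
Q = A·ΔT/R = 2152 × (69.17 − 14.06) / 58.995 = 2010.3 BTU/h

2010 BTU/h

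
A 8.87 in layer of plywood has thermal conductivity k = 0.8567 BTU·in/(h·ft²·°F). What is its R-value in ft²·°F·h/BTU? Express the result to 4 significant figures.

10.35 ft²·°F·h/BTU

R = L/k = 8.87/0.8567 = 10.354 ft²·°F·h/BTU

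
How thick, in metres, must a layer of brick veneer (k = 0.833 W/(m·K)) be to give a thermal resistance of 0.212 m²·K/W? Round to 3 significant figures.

L = R·k = 0.212 × 0.833 = 0.1766 m

0.177 m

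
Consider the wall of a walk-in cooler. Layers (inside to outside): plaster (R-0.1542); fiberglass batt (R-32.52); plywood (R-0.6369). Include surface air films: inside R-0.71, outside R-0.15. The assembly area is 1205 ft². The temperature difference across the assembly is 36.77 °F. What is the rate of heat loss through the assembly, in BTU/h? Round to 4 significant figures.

1297 BTU/h

R_total = 0.71 + 0.1542 + 32.52 + 0.6369 + 0.15 = 34.171 ft²·°F·h/BTU
Q = A·ΔT/R = 1205 × 36.77 / 34.171 = 1296.6 BTU/h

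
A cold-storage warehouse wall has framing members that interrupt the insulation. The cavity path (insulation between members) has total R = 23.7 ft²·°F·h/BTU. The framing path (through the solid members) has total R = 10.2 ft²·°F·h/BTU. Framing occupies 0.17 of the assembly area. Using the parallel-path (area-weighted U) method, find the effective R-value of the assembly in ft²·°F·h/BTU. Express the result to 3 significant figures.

U_eff = 0.83/23.7 + 0.17/10.2 = 0.03502 + 0.01667 = 0.05169
R_eff = 1/U_eff = 19.35 ft²·°F·h/BTU

19.3 ft²·°F·h/BTU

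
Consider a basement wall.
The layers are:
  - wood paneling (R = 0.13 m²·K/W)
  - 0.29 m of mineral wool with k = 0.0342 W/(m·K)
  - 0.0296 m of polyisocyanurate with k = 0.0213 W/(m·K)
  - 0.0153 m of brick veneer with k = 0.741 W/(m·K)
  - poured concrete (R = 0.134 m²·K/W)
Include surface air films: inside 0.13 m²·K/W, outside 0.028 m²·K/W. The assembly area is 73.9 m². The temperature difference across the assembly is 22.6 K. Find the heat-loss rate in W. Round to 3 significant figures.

162 W

0.29/0.0342 = 8.48
0.0296/0.0213 = 1.39
0.0153/0.741 = 0.02065
R_total = 0.13 + 0.13 + 8.48 + 1.39 + 0.02065 + 0.134 + 0.028 = 10.31 m²·K/W
Q = A·ΔT/R = 73.9 × 22.6 / 10.31 = 162 W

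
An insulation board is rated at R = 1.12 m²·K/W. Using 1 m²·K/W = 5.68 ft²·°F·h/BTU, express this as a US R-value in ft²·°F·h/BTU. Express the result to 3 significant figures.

6.36 ft²·°F·h/BTU

R_US = 1.12 × 5.68 = 6.362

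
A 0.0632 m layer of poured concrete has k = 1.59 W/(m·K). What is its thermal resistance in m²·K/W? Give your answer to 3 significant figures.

0.0397 m²·K/W

R = L/k = 0.0632/1.59 = 0.03975 m²·K/W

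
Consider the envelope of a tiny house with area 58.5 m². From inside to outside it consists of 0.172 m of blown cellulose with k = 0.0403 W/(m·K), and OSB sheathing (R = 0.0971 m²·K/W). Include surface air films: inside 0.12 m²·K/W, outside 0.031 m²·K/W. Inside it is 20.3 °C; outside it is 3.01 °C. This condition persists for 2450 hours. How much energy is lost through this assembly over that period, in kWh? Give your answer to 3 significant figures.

0.172/0.0403 = 4.268
R_total = 0.12 + 4.268 + 0.0971 + 0.031 = 4.516 m²·K/W
Q = 58.5 × (20.3 − 3.01) / 4.516 = 224 W
E = 224 W × 2450 h / 1000 = 548.7 kWh

549 kWh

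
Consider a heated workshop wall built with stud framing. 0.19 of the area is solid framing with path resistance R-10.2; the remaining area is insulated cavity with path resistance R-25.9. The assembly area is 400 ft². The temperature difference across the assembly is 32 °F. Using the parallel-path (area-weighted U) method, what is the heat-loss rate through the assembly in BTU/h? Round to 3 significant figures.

U_eff = 0.81/25.9 + 0.19/10.2 = 0.03127 + 0.01863 = 0.0499
R_eff = 1/U_eff = 20.04 ft²·°F·h/BTU
Q = 400 × 32 / 20.04 = 638.7 BTU/h

639 BTU/h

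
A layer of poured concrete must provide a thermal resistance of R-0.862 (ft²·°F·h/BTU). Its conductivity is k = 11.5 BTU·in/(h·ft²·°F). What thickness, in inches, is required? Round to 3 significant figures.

9.91 in

L = R × k = 0.862 × 11.5 = 9.913 in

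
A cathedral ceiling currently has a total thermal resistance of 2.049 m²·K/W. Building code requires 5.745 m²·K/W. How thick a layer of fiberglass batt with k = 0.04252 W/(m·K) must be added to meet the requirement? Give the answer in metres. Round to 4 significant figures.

0.1572 m

ΔR = 5.745 − 2.049 = 3.696 m²·K/W
L = ΔR × k = 3.696 × 0.04252 = 0.15715 m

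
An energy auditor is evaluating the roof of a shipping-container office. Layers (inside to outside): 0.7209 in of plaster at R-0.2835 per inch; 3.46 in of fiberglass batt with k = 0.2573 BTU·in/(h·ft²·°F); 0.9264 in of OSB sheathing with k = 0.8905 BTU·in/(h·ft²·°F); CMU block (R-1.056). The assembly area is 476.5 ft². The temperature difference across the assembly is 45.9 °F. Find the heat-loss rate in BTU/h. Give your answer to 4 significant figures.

0.7209 × 0.2835 = 0.20438
3.46/0.2573 = 13.447
0.9264/0.8905 = 1.0403
R_total = 0.20438 + 13.447 + 1.0403 + 1.056 = 15.748 ft²·°F·h/BTU
Q = A·ΔT/R = 476.5 × 45.9 / 15.748 = 1388.8 BTU/h

1389 BTU/h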